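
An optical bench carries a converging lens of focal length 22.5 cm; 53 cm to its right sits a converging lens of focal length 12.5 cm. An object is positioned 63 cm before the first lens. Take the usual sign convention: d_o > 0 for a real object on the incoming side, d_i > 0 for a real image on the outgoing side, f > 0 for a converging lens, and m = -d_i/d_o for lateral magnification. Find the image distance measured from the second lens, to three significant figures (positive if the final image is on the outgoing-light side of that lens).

Lens 1: 1/d_i1 = 1/f_1 - 1/d_o1 = 1/22.5 - 1/63 = 0.02857 cm^-1, so d_i1 = 35.000 cm.
Object distance for lens 2: d_o2 = 53 - 35.000 = 18.000 cm.
Lens 2: 1/d_i2 = 1/f_2 - 1/d_o2 = 1/12.5 - 1/(18.000) = 0.02444 cm^-1, so d_i2 = 40.909 cm.

40.9 cm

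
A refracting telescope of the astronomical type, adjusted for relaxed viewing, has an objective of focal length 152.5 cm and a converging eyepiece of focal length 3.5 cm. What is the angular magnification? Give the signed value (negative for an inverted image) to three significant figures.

M = -f_obj/f_eye = -152.5/(3.5) = -43.571.

-43.6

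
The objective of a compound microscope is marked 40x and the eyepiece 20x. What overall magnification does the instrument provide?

The overall magnification of a compound microscope is the product of the objective and eyepiece magnifications:
M = M_obj x M_eye = 40 x 20 = 800.

800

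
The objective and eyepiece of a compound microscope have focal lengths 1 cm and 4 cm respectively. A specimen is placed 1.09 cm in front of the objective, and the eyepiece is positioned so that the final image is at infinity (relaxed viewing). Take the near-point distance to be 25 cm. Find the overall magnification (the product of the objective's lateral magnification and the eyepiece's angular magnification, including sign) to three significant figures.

-69.4

Objective: 1/d_i = 1/f_obj - 1/d_o = 1/1 - 1/1.09 = 0.08257 cm^-1, so d_i = 12.111 cm.
m_obj = -d_i/d_o = -12.111/1.09 = -11.111.
Eyepiece angular magnification (image at infinity): M_eye = D/f_e = 25/4 = 6.250.
Overall M = m_obj x M_eye = (-11.111)(6.250) = -69.44.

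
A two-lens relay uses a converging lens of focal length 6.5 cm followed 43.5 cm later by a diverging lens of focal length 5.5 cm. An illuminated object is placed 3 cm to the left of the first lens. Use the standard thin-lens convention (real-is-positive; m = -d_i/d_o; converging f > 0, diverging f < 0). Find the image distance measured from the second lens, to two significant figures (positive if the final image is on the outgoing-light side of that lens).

-4.9 cm

Applying the thin-lens equation to the first lens, 1/6.5 = 1/3 + 1/d_i1, which gives d_i1 = -5.571 cm.
With d_i1 < 0 the first image is virtual and lies on the object side; the object distance for lens 2 is d_o2 = 43.5 - (-5.571) = 49.071 cm.
Applying the thin-lens equation again with f_2 = -5.5 cm and d_o2 = 49.071 cm gives d_i2 = -4.946 cm.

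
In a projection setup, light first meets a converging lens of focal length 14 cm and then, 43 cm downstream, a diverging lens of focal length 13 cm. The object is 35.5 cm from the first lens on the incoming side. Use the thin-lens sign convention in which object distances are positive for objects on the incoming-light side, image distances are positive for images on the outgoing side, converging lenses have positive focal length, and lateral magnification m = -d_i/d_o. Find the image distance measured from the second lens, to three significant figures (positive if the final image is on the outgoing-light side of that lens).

-7.86 cm

Applying the thin-lens equation to the first lens, 1/14 = 1/35.5 + 1/d_i1, which gives d_i1 = 23.116 cm.
The intermediate image is 23.116 cm to the right of lens 1, so d_o2 = L - d_i1 = 43 - 23.116 = 19.884 cm.
Applying the thin-lens equation again with f_2 = -13 cm and d_o2 = 19.884 cm gives d_i2 = -7.861 cm.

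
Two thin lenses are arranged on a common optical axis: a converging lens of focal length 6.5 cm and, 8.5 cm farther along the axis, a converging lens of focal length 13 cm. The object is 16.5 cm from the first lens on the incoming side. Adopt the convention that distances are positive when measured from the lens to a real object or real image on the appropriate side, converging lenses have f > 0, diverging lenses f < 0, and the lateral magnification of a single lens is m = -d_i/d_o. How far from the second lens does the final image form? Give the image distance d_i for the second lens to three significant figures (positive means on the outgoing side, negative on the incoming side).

Lens 1: 1/d_i1 = 1/f_1 - 1/d_o1 = 1/6.5 - 1/16.5 = 0.09324 cm^-1, so d_i1 = 10.725 cm.
Since 10.725 cm > 8.5 cm, the first image lies past the second lens and serves as a virtual object: d_o2 = L - d_i1 = -2.225 cm.
Lens 2: 1/d_i2 = 1/f_2 - 1/d_o2 = 1/13 - 1/(-2.225) = 0.52636 cm^-1, so d_i2 = 1.900 cm.

1.90 cm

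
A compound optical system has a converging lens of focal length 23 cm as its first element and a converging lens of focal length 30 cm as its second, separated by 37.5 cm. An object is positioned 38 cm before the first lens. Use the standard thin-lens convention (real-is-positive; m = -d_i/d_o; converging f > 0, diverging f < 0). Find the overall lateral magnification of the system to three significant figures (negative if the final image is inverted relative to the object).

Lens 1: 1/d_i1 = 1/f_1 - 1/d_o1 = 1/23 - 1/38 = 0.01716 cm^-1, so d_i1 = 58.267 cm.
m_1 = -(58.267)/38 = -1.5333.
This image would form 58.267 cm past lens 1, i.e. 20.767 cm beyond lens 2, so it is a virtual object for lens 2: d_o2 = 37.5 - 58.267 = -20.767 cm.
Lens 2: 1/d_i2 = 1/f_2 - 1/d_o2 = 1/30 - 1/(-20.767) = 0.08149 cm^-1, so d_i2 = 12.272 cm.
m_2 = -(12.272)/(-20.767) = 0.5909.
The system's lateral magnification is m_1 m_2 = (-1.5333)(0.5909) = -0.9061.

-0.906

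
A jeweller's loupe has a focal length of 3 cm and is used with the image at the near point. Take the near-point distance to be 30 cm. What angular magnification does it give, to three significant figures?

M = 1 + D/f = 1 + 30/3 = 11.000.

11.0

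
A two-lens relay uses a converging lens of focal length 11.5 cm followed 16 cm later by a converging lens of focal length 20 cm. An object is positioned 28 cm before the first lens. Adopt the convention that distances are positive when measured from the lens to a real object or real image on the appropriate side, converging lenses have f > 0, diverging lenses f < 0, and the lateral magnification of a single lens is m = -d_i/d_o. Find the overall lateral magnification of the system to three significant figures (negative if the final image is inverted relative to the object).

-0.593

Lens 1: 1/d_i1 = 1/f_1 - 1/d_o1 = 1/11.5 - 1/28 = 0.05124 cm^-1, so d_i1 = 19.515 cm.
m_1 = -(19.515)/28 = -0.6970.
This image would form 19.515 cm past lens 1, i.e. 3.515 cm beyond lens 2, so it is a virtual object for lens 2: d_o2 = 16 - 19.515 = -3.515 cm.
Lens 2: 1/d_i2 = 1/f_2 - 1/d_o2 = 1/20 - 1/(-3.515) = 0.33448 cm^-1, so d_i2 = 2.990 cm.
m_2 = -(2.990)/(-3.515) = 0.8505.
The system's lateral magnification is m_1 m_2 = (-0.6970)(0.8505) = -0.5928.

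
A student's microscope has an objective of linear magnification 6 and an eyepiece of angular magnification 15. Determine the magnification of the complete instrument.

90

The overall magnification of a compound microscope is the product of the objective and eyepiece magnifications:
M = M_obj x M_eye = 6 x 15 = 90.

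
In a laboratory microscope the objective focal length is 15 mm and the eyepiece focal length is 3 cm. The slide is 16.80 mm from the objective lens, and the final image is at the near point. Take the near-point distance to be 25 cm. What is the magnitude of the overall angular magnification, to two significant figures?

Convert to cm: f_obj = 15 mm = 1.5 cm; d_o = 16.80 mm = 1.68 cm.
Objective: 1/d_i = 1/f_obj - 1/d_o = 1/1.5 - 1/1.68 = 0.07143 cm^-1, so d_i = 14.000 cm.
m_obj = -d_i/d_o = -14.000/1.68 = -8.333.
Eyepiece angular magnification (image at near point): M_eye = 1 + D/f_e = 1 + 25/3 = 9.333.
Overall M = m_obj x M_eye = (-8.333)(9.333) = -77.78.
|M| = 77.78.

78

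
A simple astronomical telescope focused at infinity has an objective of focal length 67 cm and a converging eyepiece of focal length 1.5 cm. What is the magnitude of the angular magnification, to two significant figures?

|M| = f_obj/|f_eye| = 67/1.5 = 44.667.

45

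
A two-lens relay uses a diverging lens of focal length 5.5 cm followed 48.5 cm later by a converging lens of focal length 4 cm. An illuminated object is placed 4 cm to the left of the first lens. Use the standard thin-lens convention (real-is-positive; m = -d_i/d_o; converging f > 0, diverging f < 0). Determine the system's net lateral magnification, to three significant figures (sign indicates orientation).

Lens 1: 1/d_i1 = 1/f_1 - 1/d_o1 = 1/(-5.5) - 1/4 = -0.43182 cm^-1, so d_i1 = -2.316 cm.
m_1 = -(-2.316)/4 = 0.5789.
With d_i1 < 0 the first image is virtual and lies on the object side; the object distance for lens 2 is d_o2 = 48.5 - (-2.316) = 50.816 cm.
Lens 2: 1/d_i2 = 1/f_2 - 1/d_o2 = 1/4 - 1/(50.816) = 0.23032 cm^-1, so d_i2 = 4.342 cm.
m_2 = -(4.342)/(50.816) = -0.0854.
Total m = m_1 x m_2 = (0.5789)(-0.0854) = -0.0495.

-0.0495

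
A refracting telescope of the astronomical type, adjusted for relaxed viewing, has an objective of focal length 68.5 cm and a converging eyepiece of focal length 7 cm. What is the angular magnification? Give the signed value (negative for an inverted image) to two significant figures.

-9.8

M = -f_obj/f_eye = -68.5/(7) = -9.786.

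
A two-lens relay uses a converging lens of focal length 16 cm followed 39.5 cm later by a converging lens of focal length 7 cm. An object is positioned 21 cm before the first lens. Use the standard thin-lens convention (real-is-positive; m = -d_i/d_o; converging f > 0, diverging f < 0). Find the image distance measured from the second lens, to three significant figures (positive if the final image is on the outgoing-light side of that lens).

Lens 1: 1/d_i1 = 1/f_1 - 1/d_o1 = 1/16 - 1/21 = 0.01488 cm^-1, so d_i1 = 67.200 cm.
Since 67.200 cm > 39.5 cm, the first image lies past the second lens and serves as a virtual object: d_o2 = L - d_i1 = -27.700 cm.
Lens 2: 1/d_i2 = 1/f_2 - 1/d_o2 = 1/7 - 1/(-27.700) = 0.17896 cm^-1, so d_i2 = 5.588 cm.

5.59 cm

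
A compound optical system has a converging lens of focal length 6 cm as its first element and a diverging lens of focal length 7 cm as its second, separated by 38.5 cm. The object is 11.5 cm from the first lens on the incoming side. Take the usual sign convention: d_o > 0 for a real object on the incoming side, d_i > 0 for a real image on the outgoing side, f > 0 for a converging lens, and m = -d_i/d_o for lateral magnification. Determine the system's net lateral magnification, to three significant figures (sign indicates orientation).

-0.232

Lens 1: 1/d_i1 = 1/f_1 - 1/d_o1 = 1/6 - 1/11.5 = 0.07971 cm^-1, so d_i1 = 12.545 cm.
m_1 = -(12.545)/11.5 = -1.0909.
That image sits 25.955 cm in front of the second lens, so d_o2 = 25.955 cm.
Lens 2: 1/d_i2 = 1/f_2 - 1/d_o2 = 1/(-7) - 1/(25.955) = -0.18139 cm^-1, so d_i2 = -5.513 cm.
m_2 = -(-5.513)/(25.955) = 0.2124.
The system's lateral magnification is m_1 m_2 = (-1.0909)(0.2124) = -0.2317.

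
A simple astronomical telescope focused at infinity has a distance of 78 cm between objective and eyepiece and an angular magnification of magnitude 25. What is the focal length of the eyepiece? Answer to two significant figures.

In normal adjustment the tube length equals f_obj + f_eye and |M| = f_obj/f_eye.
So f_obj = 25 f_eye and 25 f_eye + f_eye = 78 cm, giving f_eye = 78/26 = 3.000 cm and f_obj = 75.000 cm.

3.0 cm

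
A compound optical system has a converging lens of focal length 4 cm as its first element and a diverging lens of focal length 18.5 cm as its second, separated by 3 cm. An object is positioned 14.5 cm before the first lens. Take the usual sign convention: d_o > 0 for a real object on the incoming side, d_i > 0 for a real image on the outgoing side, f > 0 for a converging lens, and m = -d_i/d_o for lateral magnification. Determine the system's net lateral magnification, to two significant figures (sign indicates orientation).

Applying the thin-lens equation to the first lens, 1/4 = 1/14.5 + 1/d_i1, which gives d_i1 = 5.524 cm.
Its lateral magnification is m_1 = -d_i1/d_o1 = -(5.524)/14.5 = -0.3810.
This image would form 5.524 cm past lens 1, i.e. 2.524 cm beyond lens 2, so it is a virtual object for lens 2: d_o2 = 3 - 5.524 = -2.524 cm.
Applying the thin-lens equation again with f_2 = -18.5 cm and d_o2 = -2.524 cm gives d_i2 = 2.923 cm.
m_2 = -(2.923)/(-2.524) = 1.1580.
Overall magnification: m = m_1 m_2 = -0.4411.

-0.44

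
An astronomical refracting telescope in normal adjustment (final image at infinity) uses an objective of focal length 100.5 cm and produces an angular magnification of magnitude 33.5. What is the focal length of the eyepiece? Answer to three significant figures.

|M| = f_obj/f_eye, so f_eye = f_obj/|M| = 100.5/33.5 = 3.000 cm.

3.00 cm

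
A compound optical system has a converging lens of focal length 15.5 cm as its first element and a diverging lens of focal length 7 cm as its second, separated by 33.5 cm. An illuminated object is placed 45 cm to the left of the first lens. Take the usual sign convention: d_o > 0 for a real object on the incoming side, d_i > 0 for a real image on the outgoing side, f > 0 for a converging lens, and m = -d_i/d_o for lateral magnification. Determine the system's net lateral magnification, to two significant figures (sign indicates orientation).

-0.22

Applying the thin-lens equation to the first lens, 1/15.5 = 1/45 + 1/d_i1, which gives d_i1 = 23.644 cm.
Its lateral magnification is m_1 = -d_i1/d_o1 = -(23.644)/45 = -0.5254.
Object distance for lens 2: d_o2 = 33.5 - 23.644 = 9.856 cm.
Applying the thin-lens equation again with f_2 = -7 cm and d_o2 = 9.856 cm gives d_i2 = -4.093 cm.
m_2 = -(-4.093)/(9.856) = 0.4153.
Total m = m_1 x m_2 = (-0.5254)(0.4153) = -0.2182.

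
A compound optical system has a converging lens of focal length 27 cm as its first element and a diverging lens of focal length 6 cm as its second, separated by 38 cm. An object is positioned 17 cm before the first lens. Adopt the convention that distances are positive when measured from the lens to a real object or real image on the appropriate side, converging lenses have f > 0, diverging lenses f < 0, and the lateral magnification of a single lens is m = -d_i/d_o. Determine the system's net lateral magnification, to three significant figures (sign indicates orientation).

Applying the thin-lens equation to the first lens, 1/27 = 1/17 + 1/d_i1, which gives d_i1 = -45.900 cm.
Its lateral magnification is m_1 = -d_i1/d_o1 = -(-45.900)/17 = 2.7000.
The intermediate image is virtual, 45.900 cm to the left of lens 1, so d_o2 = L - d_i1 = 38 - (-45.900) = 83.900 cm.
Applying the thin-lens equation again with f_2 = -6 cm and d_o2 = 83.900 cm gives d_i2 = -5.600 cm.
m_2 = -(-5.600)/(83.900) = 0.0667.
The system's lateral magnification is m_1 m_2 = (2.7000)(0.0667) = 0.1802.

0.180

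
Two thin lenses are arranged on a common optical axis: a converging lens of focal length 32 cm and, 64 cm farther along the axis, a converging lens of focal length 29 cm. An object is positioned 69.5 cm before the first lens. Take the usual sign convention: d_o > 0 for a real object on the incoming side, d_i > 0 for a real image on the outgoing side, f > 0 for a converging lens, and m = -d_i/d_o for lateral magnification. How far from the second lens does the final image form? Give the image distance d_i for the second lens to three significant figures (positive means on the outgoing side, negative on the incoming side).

-5.60 cm

First lens: d_i1 = 1/(1/32 - 1/69.5) = 59.307 cm.
The intermediate image is 59.307 cm to the right of lens 1, so d_o2 = L - d_i1 = 64 - 59.307 = 4.693 cm.
Second lens: d_i2 = 1/(1/29 - 1/(4.693)) = -5.600 cm.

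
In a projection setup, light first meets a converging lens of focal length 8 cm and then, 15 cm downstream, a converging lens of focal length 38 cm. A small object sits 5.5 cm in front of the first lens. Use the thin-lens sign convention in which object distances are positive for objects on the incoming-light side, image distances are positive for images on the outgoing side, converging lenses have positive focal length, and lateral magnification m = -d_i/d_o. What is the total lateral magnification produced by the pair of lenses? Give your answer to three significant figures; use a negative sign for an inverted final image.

22.5

Applying the thin-lens equation to the first lens, 1/8 = 1/5.5 + 1/d_i1, which gives d_i1 = -17.600 cm.
Its lateral magnification is m_1 = -d_i1/d_o1 = -(-17.600)/5.5 = 3.2000.
With d_i1 < 0 the first image is virtual and lies on the object side; the object distance for lens 2 is d_o2 = 15 - (-17.600) = 32.600 cm.
Applying the thin-lens equation again with f_2 = 38 cm and d_o2 = 32.600 cm gives d_i2 = -229.407 cm.
m_2 = -(-229.407)/(32.600) = 7.0370.
Total m = m_1 x m_2 = (3.2000)(7.0370) = 22.5185.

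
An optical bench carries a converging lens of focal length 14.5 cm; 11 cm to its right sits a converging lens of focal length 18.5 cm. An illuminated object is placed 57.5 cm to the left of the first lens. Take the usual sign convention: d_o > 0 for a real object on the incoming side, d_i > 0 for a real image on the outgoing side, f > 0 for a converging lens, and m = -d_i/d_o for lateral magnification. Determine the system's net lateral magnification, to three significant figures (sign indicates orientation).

-0.232

First lens: d_i1 = 1/(1/14.5 - 1/57.5) = 19.390 cm.
m_1 = -(19.390)/57.5 = -0.3372.
This image would form 19.390 cm past lens 1, i.e. 8.390 cm beyond lens 2, so it is a virtual object for lens 2: d_o2 = 11 - 19.390 = -8.390 cm.
Second lens: d_i2 = 1/(1/18.5 - 1/(-8.390)) = 5.772 cm.
m_2 = -(5.772)/(-8.390) = 0.6880.
Overall magnification: m = m_1 m_2 = -0.2320.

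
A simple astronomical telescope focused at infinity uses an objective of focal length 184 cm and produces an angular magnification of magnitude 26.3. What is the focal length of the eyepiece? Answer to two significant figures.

7.0 cm

|M| = f_obj/f_eye, so f_eye = f_obj/|M| = 184/26.3 = 6.996 cm.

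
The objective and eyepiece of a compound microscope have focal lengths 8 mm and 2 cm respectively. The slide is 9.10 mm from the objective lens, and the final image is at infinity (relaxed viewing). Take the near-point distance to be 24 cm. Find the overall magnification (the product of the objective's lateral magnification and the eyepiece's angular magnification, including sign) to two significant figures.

-87

Convert to cm: f_obj = 8 mm = 0.8 cm; d_o = 9.10 mm = 0.91 cm.
Objective: 1/d_i = 1/f_obj - 1/d_o = 1/0.8 - 1/0.91 = 0.15110 cm^-1, so d_i = 6.618 cm.
m_obj = -d_i/d_o = -6.618/0.91 = -7.273.
Eyepiece angular magnification (image at infinity): M_eye = D/f_e = 24/2 = 12.000.
Overall M = m_obj x M_eye = (-7.273)(12.000) = -87.27.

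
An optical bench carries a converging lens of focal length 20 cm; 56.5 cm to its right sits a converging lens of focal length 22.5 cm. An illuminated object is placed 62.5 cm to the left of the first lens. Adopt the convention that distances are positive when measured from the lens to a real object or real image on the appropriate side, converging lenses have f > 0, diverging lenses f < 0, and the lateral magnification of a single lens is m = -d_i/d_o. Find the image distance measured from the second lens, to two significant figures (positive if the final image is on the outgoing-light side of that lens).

130 cm

Lens 1: 1/d_i1 = 1/f_1 - 1/d_o1 = 1/20 - 1/62.5 = 0.03400 cm^-1, so d_i1 = 29.412 cm.
That image sits 27.088 cm in front of the second lens, so d_o2 = 27.088 cm.
Lens 2: 1/d_i2 = 1/f_2 - 1/d_o2 = 1/22.5 - 1/(27.088) = 0.00753 cm^-1, so d_i2 = 132.837 cm.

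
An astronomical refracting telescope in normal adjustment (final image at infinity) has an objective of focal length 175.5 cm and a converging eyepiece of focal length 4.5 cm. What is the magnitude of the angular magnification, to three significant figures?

39.0

|M| = f_obj/|f_eye| = 175.5/4.5 = 39.000.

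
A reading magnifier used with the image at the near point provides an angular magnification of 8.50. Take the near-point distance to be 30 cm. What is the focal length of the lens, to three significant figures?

For the image at the near point, M = 1 + D/f.
f = D/(M - 1) = 30/(8.5 - 1) = 4.000 cm.

4.00 cm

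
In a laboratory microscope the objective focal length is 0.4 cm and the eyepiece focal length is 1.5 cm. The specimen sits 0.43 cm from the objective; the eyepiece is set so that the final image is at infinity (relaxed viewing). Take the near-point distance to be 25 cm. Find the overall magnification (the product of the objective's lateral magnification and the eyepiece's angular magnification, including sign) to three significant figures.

-222

Objective: 1/d_i = 1/f_obj - 1/d_o = 1/0.4 - 1/0.43 = 0.17442 cm^-1, so d_i = 5.733 cm.
m_obj = -d_i/d_o = -5.733/0.43 = -13.333.
Eyepiece angular magnification (image at infinity): M_eye = D/f_e = 25/1.5 = 16.667.
Overall M = m_obj x M_eye = (-13.333)(16.667) = -222.22.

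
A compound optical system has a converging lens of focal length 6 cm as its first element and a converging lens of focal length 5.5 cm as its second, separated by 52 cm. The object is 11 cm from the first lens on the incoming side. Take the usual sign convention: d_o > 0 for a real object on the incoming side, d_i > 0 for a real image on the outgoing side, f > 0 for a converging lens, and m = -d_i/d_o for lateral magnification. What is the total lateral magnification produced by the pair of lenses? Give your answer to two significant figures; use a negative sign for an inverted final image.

0.20

First lens: d_i1 = 1/(1/6 - 1/11) = 13.200 cm.
m_1 = -(13.200)/11 = -1.2000.
Object distance for lens 2: d_o2 = 52 - 13.200 = 38.800 cm.
Second lens: d_i2 = 1/(1/5.5 - 1/(38.800)) = 6.408 cm.
m_2 = -(6.408)/(38.800) = -0.1652.
The system's lateral magnification is m_1 m_2 = (-1.2000)(-0.1652) = 0.1982.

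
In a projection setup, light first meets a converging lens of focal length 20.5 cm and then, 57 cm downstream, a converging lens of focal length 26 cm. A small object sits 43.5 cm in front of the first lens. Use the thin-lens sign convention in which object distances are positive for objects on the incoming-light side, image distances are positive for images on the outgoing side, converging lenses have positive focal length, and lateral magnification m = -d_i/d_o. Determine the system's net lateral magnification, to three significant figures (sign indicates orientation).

First lens: d_i1 = 1/(1/20.5 - 1/43.5) = 38.772 cm.
m_1 = -(38.772)/43.5 = -0.8913.
The intermediate image is 38.772 cm to the right of lens 1, so d_o2 = L - d_i1 = 57 - 38.772 = 18.228 cm.
Second lens: d_i2 = 1/(1/26 - 1/(18.228)) = -60.982 cm.
m_2 = -(-60.982)/(18.228) = 3.3455.
Overall magnification: m = m_1 m_2 = -2.9818.

-2.98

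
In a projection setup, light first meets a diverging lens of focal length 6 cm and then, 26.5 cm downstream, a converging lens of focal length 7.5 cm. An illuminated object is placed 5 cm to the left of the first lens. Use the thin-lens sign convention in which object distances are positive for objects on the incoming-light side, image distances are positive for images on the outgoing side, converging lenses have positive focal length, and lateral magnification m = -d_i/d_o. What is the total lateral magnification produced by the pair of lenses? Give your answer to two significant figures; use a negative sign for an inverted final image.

First lens: d_i1 = 1/(1/(-6) - 1/5) = -2.727 cm.
m_1 = -(-2.727)/5 = 0.5455.
The intermediate image is virtual, 2.727 cm to the left of lens 1, so d_o2 = L - d_i1 = 26.5 - (-2.727) = 29.227 cm.
Second lens: d_i2 = 1/(1/7.5 - 1/(29.227)) = 10.089 cm.
m_2 = -(10.089)/(29.227) = -0.3452.
Total m = m_1 x m_2 = (0.5455)(-0.3452) = -0.1883.

-0.19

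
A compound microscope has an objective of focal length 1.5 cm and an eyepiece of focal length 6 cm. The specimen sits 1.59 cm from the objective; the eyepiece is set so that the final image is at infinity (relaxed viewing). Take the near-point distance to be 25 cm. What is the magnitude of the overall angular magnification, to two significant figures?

Objective: 1/d_i = 1/f_obj - 1/d_o = 1/1.5 - 1/1.59 = 0.03774 cm^-1, so d_i = 26.500 cm.
m_obj = -d_i/d_o = -26.500/1.59 = -16.667.
Eyepiece angular magnification (image at infinity): M_eye = D/f_e = 25/6 = 4.167.
Overall M = m_obj x M_eye = (-16.667)(4.167) = -69.44.
|M| = 69.44.

69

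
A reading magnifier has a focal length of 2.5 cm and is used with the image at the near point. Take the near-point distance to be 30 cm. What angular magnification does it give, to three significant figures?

13.0

M = 1 + D/f = 1 + 30/2.5 = 13.000.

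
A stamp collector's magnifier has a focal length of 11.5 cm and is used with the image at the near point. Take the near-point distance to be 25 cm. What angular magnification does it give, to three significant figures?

3.17

M = 1 + D/f = 1 + 25/11.5 = 3.174.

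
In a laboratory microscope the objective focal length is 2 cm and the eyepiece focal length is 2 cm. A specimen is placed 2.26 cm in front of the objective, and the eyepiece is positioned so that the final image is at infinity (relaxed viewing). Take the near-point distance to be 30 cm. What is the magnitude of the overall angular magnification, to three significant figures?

115

Objective: 1/d_i = 1/f_obj - 1/d_o = 1/2 - 1/2.26 = 0.05752 cm^-1, so d_i = 17.385 cm.
m_obj = -d_i/d_o = -17.385/2.26 = -7.692.
Eyepiece angular magnification (image at infinity): M_eye = D/f_e = 30/2 = 15.000.
Overall M = m_obj x M_eye = (-7.692)(15.000) = -115.38.
|M| = 115.38.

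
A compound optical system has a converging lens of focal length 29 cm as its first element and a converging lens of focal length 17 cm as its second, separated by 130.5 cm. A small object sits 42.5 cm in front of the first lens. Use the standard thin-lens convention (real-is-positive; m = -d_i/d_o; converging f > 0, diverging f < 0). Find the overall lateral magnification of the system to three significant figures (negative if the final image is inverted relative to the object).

First lens: d_i1 = 1/(1/29 - 1/42.5) = 91.296 cm.
m_1 = -(91.296)/42.5 = -2.1481.
That image sits 39.204 cm in front of the second lens, so d_o2 = 39.204 cm.
Second lens: d_i2 = 1/(1/17 - 1/(39.204)) = 30.016 cm.
m_2 = -(30.016)/(39.204) = -0.7656.
Overall magnification: m = m_1 m_2 = 1.6447.

1.64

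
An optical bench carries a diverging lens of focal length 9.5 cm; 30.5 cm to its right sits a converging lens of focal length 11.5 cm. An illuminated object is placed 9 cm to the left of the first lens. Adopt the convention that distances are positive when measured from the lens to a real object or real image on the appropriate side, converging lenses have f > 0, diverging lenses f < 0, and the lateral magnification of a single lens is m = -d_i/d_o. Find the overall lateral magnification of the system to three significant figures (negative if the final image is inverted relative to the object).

Applying the thin-lens equation to the first lens, 1/(-9.5) = 1/9 + 1/d_i1, which gives d_i1 = -4.622 cm.
Its lateral magnification is m_1 = -d_i1/d_o1 = -(-4.622)/9 = 0.5135.
The intermediate image is virtual, 4.622 cm to the left of lens 1, so d_o2 = L - d_i1 = 30.5 - (-4.622) = 35.122 cm.
Applying the thin-lens equation again with f_2 = 11.5 cm and d_o2 = 35.122 cm gives d_i2 = 17.099 cm.
m_2 = -(17.099)/(35.122) = -0.4868.
Overall magnification: m = m_1 m_2 = -0.2500.

-0.250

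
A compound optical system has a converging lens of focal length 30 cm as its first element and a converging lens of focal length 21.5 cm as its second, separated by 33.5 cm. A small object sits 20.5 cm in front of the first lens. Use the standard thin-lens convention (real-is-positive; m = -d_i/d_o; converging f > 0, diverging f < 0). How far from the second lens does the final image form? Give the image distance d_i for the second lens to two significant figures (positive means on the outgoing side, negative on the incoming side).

First lens: d_i1 = 1/(1/30 - 1/20.5) = -64.737 cm.
With d_i1 < 0 the first image is virtual and lies on the object side; the object distance for lens 2 is d_o2 = 33.5 - (-64.737) = 98.237 cm.
Second lens: d_i2 = 1/(1/21.5 - 1/(98.237)) = 27.524 cm.

28 cm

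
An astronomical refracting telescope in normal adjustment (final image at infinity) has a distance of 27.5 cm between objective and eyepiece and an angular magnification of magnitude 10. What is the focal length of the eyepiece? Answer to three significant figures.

2.50 cm

In normal adjustment the tube length equals f_obj + f_eye and |M| = f_obj/f_eye.
So f_obj = 10 f_eye and 10 f_eye + f_eye = 27.5 cm, giving f_eye = 27.5/11 = 2.500 cm and f_obj = 25.000 cm.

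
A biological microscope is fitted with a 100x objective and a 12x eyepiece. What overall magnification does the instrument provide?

1200

The overall magnification of a compound microscope is the product of the objective and eyepiece magnifications:
M = M_obj x M_eye = 100 x 12 = 1200.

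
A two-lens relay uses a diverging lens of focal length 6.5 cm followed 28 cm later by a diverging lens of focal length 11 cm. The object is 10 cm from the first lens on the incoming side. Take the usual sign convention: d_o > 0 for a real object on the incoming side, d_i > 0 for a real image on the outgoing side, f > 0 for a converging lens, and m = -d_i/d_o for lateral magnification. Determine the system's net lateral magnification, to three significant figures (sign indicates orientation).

Lens 1: 1/d_i1 = 1/f_1 - 1/d_o1 = 1/(-6.5) - 1/10 = -0.25385 cm^-1, so d_i1 = -3.939 cm.
m_1 = -(-3.939)/10 = 0.3939.
With d_i1 < 0 the first image is virtual and lies on the object side; the object distance for lens 2 is d_o2 = 28 - (-3.939) = 31.939 cm.
Lens 2: 1/d_i2 = 1/f_2 - 1/d_o2 = 1/(-11) - 1/(31.939) = -0.12222 cm^-1, so d_i2 = -8.182 cm.
m_2 = -(-8.182)/(31.939) = 0.2562.
The system's lateral magnification is m_1 m_2 = (0.3939)(0.2562) = 0.1009.

0.101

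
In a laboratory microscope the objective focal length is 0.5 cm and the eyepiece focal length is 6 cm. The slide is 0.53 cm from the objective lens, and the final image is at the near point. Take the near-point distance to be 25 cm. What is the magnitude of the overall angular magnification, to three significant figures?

Objective: 1/d_i = 1/f_obj - 1/d_o = 1/0.5 - 1/0.53 = 0.11321 cm^-1, so d_i = 8.833 cm.
m_obj = -d_i/d_o = -8.833/0.53 = -16.667.
Eyepiece angular magnification (image at near point): M_eye = 1 + D/f_e = 1 + 25/6 = 5.167.
Overall M = m_obj x M_eye = (-16.667)(5.167) = -86.11.
|M| = 86.11.

86.1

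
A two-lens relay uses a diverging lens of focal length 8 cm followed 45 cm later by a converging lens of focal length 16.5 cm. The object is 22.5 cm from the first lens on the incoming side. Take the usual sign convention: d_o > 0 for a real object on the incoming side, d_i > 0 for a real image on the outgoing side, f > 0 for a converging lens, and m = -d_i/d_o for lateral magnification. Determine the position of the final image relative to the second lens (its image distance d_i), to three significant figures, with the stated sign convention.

24.4 cm

Lens 1: 1/d_i1 = 1/f_1 - 1/d_o1 = 1/(-8) - 1/22.5 = -0.16944 cm^-1, so d_i1 = -5.902 cm.
The intermediate image is virtual, 5.902 cm to the left of lens 1, so d_o2 = L - d_i1 = 45 - (-5.902) = 50.902 cm.
Lens 2: 1/d_i2 = 1/f_2 - 1/d_o2 = 1/16.5 - 1/(50.902) = 0.04096 cm^-1, so d_i2 = 24.414 cm.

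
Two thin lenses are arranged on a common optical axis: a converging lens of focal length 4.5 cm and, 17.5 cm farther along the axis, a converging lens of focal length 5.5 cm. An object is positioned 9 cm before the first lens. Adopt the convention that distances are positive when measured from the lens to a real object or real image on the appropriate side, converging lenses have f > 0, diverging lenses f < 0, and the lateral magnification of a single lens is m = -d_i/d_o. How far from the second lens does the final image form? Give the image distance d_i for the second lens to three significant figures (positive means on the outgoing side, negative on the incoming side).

15.6 cm

Lens 1: 1/d_i1 = 1/f_1 - 1/d_o1 = 1/4.5 - 1/9 = 0.11111 cm^-1, so d_i1 = 9.000 cm.
Object distance for lens 2: d_o2 = 17.5 - 9.000 = 8.500 cm.
Lens 2: 1/d_i2 = 1/f_2 - 1/d_o2 = 1/5.5 - 1/(8.500) = 0.06417 cm^-1, so d_i2 = 15.583 cm.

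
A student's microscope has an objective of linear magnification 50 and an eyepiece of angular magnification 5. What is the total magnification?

250

The overall magnification of a compound microscope is the product of the objective and eyepiece magnifications:
M = M_obj x M_eye = 50 x 5 = 250.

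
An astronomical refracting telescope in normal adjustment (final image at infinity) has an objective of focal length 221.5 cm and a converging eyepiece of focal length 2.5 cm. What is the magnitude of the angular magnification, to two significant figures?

89

|M| = f_obj/|f_eye| = 221.5/2.5 = 88.600.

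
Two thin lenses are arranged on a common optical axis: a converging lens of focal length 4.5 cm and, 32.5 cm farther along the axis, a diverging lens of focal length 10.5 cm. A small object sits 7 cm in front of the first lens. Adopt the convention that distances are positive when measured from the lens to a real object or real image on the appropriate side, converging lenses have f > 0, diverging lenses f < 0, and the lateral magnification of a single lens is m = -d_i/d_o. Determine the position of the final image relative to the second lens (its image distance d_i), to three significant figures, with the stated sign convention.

-6.87 cm

First lens: d_i1 = 1/(1/4.5 - 1/7) = 12.600 cm.
That image sits 19.900 cm in front of the second lens, so d_o2 = 19.900 cm.
Second lens: d_i2 = 1/(1/(-10.5) - 1/(19.900)) = -6.873 cm.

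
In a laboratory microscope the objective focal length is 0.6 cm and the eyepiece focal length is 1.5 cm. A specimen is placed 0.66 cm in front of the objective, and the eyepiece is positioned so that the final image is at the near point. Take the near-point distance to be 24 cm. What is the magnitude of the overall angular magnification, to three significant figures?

170

Objective: 1/d_i = 1/f_obj - 1/d_o = 1/0.6 - 1/0.66 = 0.15152 cm^-1, so d_i = 6.600 cm.
m_obj = -d_i/d_o = -6.600/0.66 = -10.000.
Eyepiece angular magnification (image at near point): M_eye = 1 + D/f_e = 1 + 24/1.5 = 17.000.
Overall M = m_obj x M_eye = (-10.000)(17.000) = -170.00.
|M| = 170.00.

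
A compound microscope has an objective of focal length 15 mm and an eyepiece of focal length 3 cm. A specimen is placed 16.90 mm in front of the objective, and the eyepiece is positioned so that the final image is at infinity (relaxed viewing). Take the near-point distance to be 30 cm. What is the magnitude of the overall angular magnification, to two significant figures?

79

Convert to cm: f_obj = 15 mm = 1.5 cm; d_o = 16.90 mm = 1.69 cm.
Objective: 1/d_i = 1/f_obj - 1/d_o = 1/1.5 - 1/1.69 = 0.07495 cm^-1, so d_i = 13.342 cm.
m_obj = -d_i/d_o = -13.342/1.69 = -7.895.
Eyepiece angular magnification (image at infinity): M_eye = D/f_e = 30/3 = 10.000.
Overall M = m_obj x M_eye = (-7.895)(10.000) = -78.95.
|M| = 78.95.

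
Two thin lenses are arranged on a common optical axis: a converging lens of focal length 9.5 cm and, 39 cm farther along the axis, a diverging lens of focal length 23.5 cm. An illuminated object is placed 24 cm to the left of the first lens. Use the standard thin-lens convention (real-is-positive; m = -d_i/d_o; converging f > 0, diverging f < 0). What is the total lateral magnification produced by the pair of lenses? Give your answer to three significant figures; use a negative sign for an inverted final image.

Applying the thin-lens equation to the first lens, 1/9.5 = 1/24 + 1/d_i1, which gives d_i1 = 15.724 cm.
Its lateral magnification is m_1 = -d_i1/d_o1 = -(15.724)/24 = -0.6552.
The intermediate image is 15.724 cm to the right of lens 1, so d_o2 = L - d_i1 = 39 - 15.724 = 23.276 cm.
Applying the thin-lens equation again with f_2 = -23.5 cm and d_o2 = 23.276 cm gives d_i2 = -11.694 cm.
m_2 = -(-11.694)/(23.276) = 0.5024.
The system's lateral magnification is m_1 m_2 = (-0.6552)(0.5024) = -0.3292.

-0.329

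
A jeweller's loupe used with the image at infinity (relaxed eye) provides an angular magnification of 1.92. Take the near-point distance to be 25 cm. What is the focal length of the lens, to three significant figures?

13.0 cm

For the image at infinity, M = D/f.
f = D/M = 25/1.92 = 13.021 cm.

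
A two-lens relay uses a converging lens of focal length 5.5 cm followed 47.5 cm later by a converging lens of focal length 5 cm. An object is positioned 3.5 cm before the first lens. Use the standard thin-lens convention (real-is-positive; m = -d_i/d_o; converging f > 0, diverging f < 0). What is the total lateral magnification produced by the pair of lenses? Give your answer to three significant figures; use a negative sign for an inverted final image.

Applying the thin-lens equation to the first lens, 1/5.5 = 1/3.5 + 1/d_i1, which gives d_i1 = -9.625 cm.
Its lateral magnification is m_1 = -d_i1/d_o1 = -(-9.625)/3.5 = 2.7500.
The intermediate image is virtual, 9.625 cm to the left of lens 1, so d_o2 = L - d_i1 = 47.5 - (-9.625) = 57.125 cm.
Applying the thin-lens equation again with f_2 = 5 cm and d_o2 = 57.125 cm gives d_i2 = 5.480 cm.
m_2 = -(5.480)/(57.125) = -0.0959.
The system's lateral magnification is m_1 m_2 = (2.7500)(-0.0959) = -0.2638.

-0.264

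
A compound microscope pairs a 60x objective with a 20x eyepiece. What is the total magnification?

The overall magnification of a compound microscope is the product of the objective and eyepiece magnifications:
M = M_obj x M_eye = 60 x 20 = 1200.

1200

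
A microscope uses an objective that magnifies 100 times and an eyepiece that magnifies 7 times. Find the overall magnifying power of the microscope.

The overall magnification of a compound microscope is the product of the objective and eyepiece magnifications:
M = M_obj x M_eye = 100 x 7 = 700.

700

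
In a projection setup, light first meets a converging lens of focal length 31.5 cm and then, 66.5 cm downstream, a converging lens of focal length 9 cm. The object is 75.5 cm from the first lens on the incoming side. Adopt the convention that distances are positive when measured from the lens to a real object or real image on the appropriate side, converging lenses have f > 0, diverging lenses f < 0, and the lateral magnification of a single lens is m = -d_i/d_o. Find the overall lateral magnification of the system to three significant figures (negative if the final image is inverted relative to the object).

Lens 1: 1/d_i1 = 1/f_1 - 1/d_o1 = 1/31.5 - 1/75.5 = 0.01850 cm^-1, so d_i1 = 54.051 cm.
m_1 = -(54.051)/75.5 = -0.7159.
Object distance for lens 2: d_o2 = 66.5 - 54.051 = 12.449 cm.
Lens 2: 1/d_i2 = 1/f_2 - 1/d_o2 = 1/9 - 1/(12.449) = 0.03078 cm^-1, so d_i2 = 32.486 cm.
m_2 = -(32.486)/(12.449) = -2.6096.
Overall magnification: m = m_1 m_2 = 1.8682.

1.87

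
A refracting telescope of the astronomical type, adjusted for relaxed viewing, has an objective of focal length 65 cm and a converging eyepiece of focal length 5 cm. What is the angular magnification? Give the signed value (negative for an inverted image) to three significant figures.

M = -f_obj/f_eye = -65/(5) = -13.000.

-13.0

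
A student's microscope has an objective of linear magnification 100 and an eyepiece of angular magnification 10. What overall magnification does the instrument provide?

1000

The overall magnification of a compound microscope is the product of the objective and eyepiece magnifications:
M = M_obj x M_eye = 100 x 10 = 1000.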